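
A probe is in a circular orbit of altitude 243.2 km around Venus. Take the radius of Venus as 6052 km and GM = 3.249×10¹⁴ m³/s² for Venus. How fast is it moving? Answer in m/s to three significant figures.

r = 6052 + 243.2 = 6295.2 km = 6.2952×10⁶ m.
For a circular orbit v = √(μ/r) = √(3.249×10¹⁴ / 6.295×10⁶) = √(5.161×10⁷) = 7184 m/s.

v ≈ 7180 m/s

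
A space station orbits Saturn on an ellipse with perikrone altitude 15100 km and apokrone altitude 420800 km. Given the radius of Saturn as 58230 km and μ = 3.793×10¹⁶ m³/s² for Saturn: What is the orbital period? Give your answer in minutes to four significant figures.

T ≈ 2468 minutes

r_p = 58230 + 15100 = 73330 km = 7.3330×10⁷ m.
r_a = 58230 + 420800 = 479030 km = 4.7903×10⁸ m.
Semi-major axis a = (r_p + r_a)/2 = (73330 + 4.7903×10⁵)/2 = 2.7618×10⁵ km = 2.762×10⁸ m.
By Kepler's third law T = 2π√(a³/μ) = 2π × 2.357×10⁴ = 1.481×10⁵ s.
= 2468 minutes.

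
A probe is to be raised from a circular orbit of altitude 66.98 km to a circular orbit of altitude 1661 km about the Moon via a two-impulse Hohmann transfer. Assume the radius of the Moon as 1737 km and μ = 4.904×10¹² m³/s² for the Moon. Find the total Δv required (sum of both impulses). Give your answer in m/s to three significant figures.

r₁ = 1737 + 66.98 = 1804.0 km = 1.8040×10⁶ m.
r₂ = 1737 + 1661 = 3398.0 km = 3.3980×10⁶ m.
Transfer ellipse a_t = (r₁ + r₂)/2 = 2.601×10⁶ m.
At r₁: circular v_c1 = √(μ/r₁) = 1649 m/s; transfer-perilune v_p = √[μ(2/r₁ − 1/a_t)] = 1885 m/s.
Δv₁ = v_p − v_c1 = 235.8 m/s.
At r₂: circular v_c2 = √(μ/r₂) = 1201 m/s; transfer-apolune v_a = √[μ(2/r₂ − 1/a_t)] = 1000 m/s.
Δv₂ = v_c2 − v_a = 200.8 m/s.
Total Δv = Δv₁ + Δv₂ = 436.6 m/s.

Δv_total ≈ 437 m/s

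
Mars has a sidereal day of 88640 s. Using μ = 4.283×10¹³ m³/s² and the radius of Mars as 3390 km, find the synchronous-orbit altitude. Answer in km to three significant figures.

h_sync ≈ 17000 km

A synchronous orbit has period T, so by Kepler's third law a = (μT²/4π²)^(1/3).
μT²/4π² = 4.283×10¹³ × (8.864×10⁴)² / 39.48 = 8.524×10²¹ m³.
a = 2.043×10⁷ m = 20428 km.
Altitude h = a − R = 20428 − 3390 = 17038 km.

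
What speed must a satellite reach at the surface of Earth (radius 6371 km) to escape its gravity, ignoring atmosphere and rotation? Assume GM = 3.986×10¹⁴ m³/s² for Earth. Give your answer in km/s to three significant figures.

v_esc ≈ 11.2 km/s

r = R = 6.371×10⁶ m.
Escape speed v_esc = √(2μ/r) = √(2 × 3.986×10¹⁴ / 6.371×10⁶) = √(1.251×10⁸) = 11190 m/s.
= 11.19 km/s.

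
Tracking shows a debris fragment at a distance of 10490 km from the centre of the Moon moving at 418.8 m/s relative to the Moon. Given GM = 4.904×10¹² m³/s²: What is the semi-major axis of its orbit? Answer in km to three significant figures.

r = 1.049×10⁷ m.
Vis-viva rearranged: 1/a = 2/r − v²/μ = 1.907×10⁻⁷ − 3.577×10⁻⁸ = 1.549×10⁻⁷ m⁻¹.
a = 6.456×10⁶ m = 6456.1 km.

a ≈ 6460 km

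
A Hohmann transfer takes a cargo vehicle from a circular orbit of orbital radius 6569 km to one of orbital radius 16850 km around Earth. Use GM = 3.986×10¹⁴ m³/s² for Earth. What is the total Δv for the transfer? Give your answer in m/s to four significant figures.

r₁ = 6569 km = 6.569×10⁶ m.
r₂ = 16850 km = 1.685×10⁷ m.
Transfer ellipse a_t = (r₁ + r₂)/2 = 1.171×10⁷ m.
At r₁: circular v_c1 = √(μ/r₁) = 7790 m/s; transfer-perigee v_p = √[μ(2/r₁ − 1/a_t)] = 9344 m/s.
Δv₁ = v_p − v_c1 = 1555 m/s.
At r₂: circular v_c2 = √(μ/r₂) = 4864 m/s; transfer-apogee v_a = √[μ(2/r₂ − 1/a_t)] = 3643 m/s.
Δv₂ = v_c2 − v_a = 1221 m/s.
Total Δv = Δv₁ + Δv₂ = 2776 m/s.

Δv_total ≈ 2776 m/s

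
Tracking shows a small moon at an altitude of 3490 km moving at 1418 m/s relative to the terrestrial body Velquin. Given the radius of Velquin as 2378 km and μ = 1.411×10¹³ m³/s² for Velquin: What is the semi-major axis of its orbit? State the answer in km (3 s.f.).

a ≈ 5040 km

r = 2378 + 3490 = 5868.0 km = 5.868×10⁶ m.
Vis-viva rearranged: 1/a = 2/r − v²/μ = 3.408×10⁻⁷ − 1.425×10⁻⁷ = 1.983×10⁻⁷ m⁻¹.
a = 5.042×10⁶ m = 5042.1 km.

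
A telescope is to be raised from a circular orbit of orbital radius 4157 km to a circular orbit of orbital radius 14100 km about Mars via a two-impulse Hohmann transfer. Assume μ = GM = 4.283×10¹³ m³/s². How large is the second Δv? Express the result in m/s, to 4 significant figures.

Δv ≈ 566.7 m/s

r₁ = 4157 km = 4.157×10⁶ m.
r₂ = 14100 km = 1.410×10⁷ m.
Transfer ellipse a_t = (r₁ + r₂)/2 = 9.128×10⁶ m.
At r₁: circular v_c1 = √(μ/r₁) = 3210 m/s; transfer-periapsis v_p = √[μ(2/r₁ − 1/a_t)] = 3989 m/s.
At r₂: circular v_c2 = √(μ/r₂) = 1743 m/s; transfer-apoapsis v_a = √[μ(2/r₂ − 1/a_t)] = 1176 m/s.
Δv₂ = v_c2 − v_a = 566.7 m/s.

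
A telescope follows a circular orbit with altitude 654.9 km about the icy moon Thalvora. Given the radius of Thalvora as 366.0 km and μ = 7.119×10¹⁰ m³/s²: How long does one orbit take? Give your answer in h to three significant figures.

r = 366.0 + 654.9 = 1020.9 km = 1.0209×10⁶ m.
Kepler's third law: T = 2π√(r³/μ) = 2π√((1.021×10⁶)³ / 7.119×10¹⁰).
r³/μ = 1.495×10⁷ s², so T = 2π × 3.866×10³ = 2.429×10⁴ s.
Converting: 2.429×10⁴ s ÷ 3600 = 6.747 h.

T ≈ 6.75 h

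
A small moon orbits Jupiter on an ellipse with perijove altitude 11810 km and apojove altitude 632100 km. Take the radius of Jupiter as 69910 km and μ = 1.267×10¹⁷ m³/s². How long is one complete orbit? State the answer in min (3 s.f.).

T ≈ 2280 min

r_p = 69910 + 11810 = 81720 km = 8.1720×10⁷ m.
r_a = 69910 + 632100 = 702010 km = 7.0201×10⁸ m.
Semi-major axis a = (r_p + r_a)/2 = (81720 + 7.0201×10⁵)/2 = 3.9186×10⁵ km = 3.919×10⁸ m.
By Kepler's third law T = 2π√(a³/μ) = 2π × 2.179×10⁴ = 1.369×10⁵ s.
= 2282 min.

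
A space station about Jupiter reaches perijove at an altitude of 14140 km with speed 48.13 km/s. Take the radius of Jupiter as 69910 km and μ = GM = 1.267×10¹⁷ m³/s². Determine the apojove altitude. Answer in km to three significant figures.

r_p = 69910 + 14140 = 84050 km = 8.405×10⁷ m.
Specific energy ε = v²/2 − μ/r = -3.492×10⁸ J/kg, so a = −μ/(2ε) = 1.814×10⁸ m.
The apsides satisfy r_p + r_a = 2a, so the apojove radius is 2a − r_p = 2.788×10⁸ m = 2.7879×10⁵ km.
Apojove altitude = 2.7879×10⁵ − 69910 = 2.0888×10⁵ km.

apojove altitude ≈ 2.09×10⁵ km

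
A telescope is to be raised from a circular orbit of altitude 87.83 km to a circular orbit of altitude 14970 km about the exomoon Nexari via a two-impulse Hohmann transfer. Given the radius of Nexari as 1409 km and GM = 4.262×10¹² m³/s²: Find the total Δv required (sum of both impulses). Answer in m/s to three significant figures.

r₁ = 1409 + 87.83 = 1496.8 km = 1.4968×10⁶ m.
r₂ = 1409 + 14970 = 16379 km = 1.6379×10⁷ m.
Transfer ellipse a_t = (r₁ + r₂)/2 = 8.938×10⁶ m.
At r₁: circular v_c1 = √(μ/r₁) = 1687 m/s; transfer-periapsis v_p = √[μ(2/r₁ − 1/a_t)] = 2284 m/s.
Δv₁ = v_p − v_c1 = 596.9 m/s.
At r₂: circular v_c2 = √(μ/r₂) = 510.1 m/s; transfer-apoapsis v_a = √[μ(2/r₂ − 1/a_t)] = 208.8 m/s.
Δv₂ = v_c2 − v_a = 301.4 m/s.
Total Δv = Δv₁ + Δv₂ = 898.2 m/s.

Δv_total ≈ 898 m/s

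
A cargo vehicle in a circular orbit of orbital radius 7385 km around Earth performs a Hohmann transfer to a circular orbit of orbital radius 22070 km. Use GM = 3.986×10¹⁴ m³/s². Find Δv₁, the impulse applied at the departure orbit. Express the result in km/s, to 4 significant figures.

Δv ≈ 1.647 km/s

r₁ = 7385 km = 7.385×10⁶ m.
r₂ = 22070 km = 2.207×10⁷ m.
Transfer ellipse a_t = (r₁ + r₂)/2 = 1.473×10⁷ m.
At r₁: circular v_c1 = √(μ/r₁) = 7347 m/s; transfer-perigee v_p = √[μ(2/r₁ − 1/a_t)] = 8994 m/s.
Δv₁ = v_p − v_c1 = 1647 m/s.
= 1.647 km/s.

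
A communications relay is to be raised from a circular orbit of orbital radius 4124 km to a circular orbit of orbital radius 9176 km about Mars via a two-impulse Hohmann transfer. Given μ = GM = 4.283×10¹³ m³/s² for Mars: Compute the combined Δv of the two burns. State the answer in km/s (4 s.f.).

Δv_total ≈ 1.022 km/s

r₁ = 4124 km = 4.124×10⁶ m.
r₂ = 9176 km = 9.176×10⁶ m.
Transfer ellipse a_t = (r₁ + r₂)/2 = 6.650×10⁶ m.
At r₁: circular v_c1 = √(μ/r₁) = 3223 m/s; transfer-periapsis v_p = √[μ(2/r₁ − 1/a_t)] = 3786 m/s.
Δv₁ = v_p − v_c1 = 562.9 m/s.
At r₂: circular v_c2 = √(μ/r₂) = 2160 m/s; transfer-apoapsis v_a = √[μ(2/r₂ − 1/a_t)] = 1701 m/s.
Δv₂ = v_c2 − v_a = 459.1 m/s.
Total Δv = Δv₁ + Δv₂ = 1022 m/s = 1.022 km/s.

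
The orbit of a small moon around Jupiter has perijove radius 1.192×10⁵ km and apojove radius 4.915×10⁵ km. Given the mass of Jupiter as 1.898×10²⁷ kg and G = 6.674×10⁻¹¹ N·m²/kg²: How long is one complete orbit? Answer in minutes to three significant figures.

T ≈ 1570 minutes

μ = GM = 6.674×10⁻¹¹ × 1.898×10²⁷ = 1.267×10¹⁷ m³/s².
Semi-major axis a = (r_p + r_a)/2 = (1.1920×10⁵ + 4.9150×10⁵)/2 = 3.0535×10⁵ km = 3.054×10⁸ m.
By Kepler's third law T = 2π√(a³/μ) = 2π × 1.499×10⁴ = 9.420×10⁴ s.
= 1570 minutes.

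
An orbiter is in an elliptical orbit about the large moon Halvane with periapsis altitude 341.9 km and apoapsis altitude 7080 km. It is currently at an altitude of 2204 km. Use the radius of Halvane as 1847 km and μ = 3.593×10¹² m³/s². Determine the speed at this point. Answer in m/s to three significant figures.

r_p = 1847 + 341.9 = 2188.9 km = 2.1889×10⁶ m.
r_a = 1847 + 7080 = 8927.0 km = 8.9270×10⁶ m.
r = 1847 + 2204 = 4051.0 km = 4.051×10⁶ m.
Semi-major axis a = (r_p + r_a)/2 = 5557.9 km = 5.558×10⁶ m.
Vis-viva: v² = μ(2/r − 1/a) = 3.593×10¹² × (4.937×10⁻⁷ − 1.799×10⁻⁷) = 1.127×10⁶ m²/s².
v = 1062 m/s.

v ≈ 1060 m/s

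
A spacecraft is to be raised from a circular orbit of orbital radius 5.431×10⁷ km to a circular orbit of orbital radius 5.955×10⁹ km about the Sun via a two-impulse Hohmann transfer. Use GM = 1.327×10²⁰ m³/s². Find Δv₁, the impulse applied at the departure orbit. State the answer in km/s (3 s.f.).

r₁ = 5.431×10⁷ km = 5.431×10¹⁰ m.
r₂ = 5.955×10⁹ km = 5.955×10¹² m.
Transfer ellipse a_t = (r₁ + r₂)/2 = 3.005×10¹² m.
At r₁: circular v_c1 = √(μ/r₁) = 49430 m/s; transfer-perihelion v_p = √[μ(2/r₁ − 1/a_t)] = 69590 m/s.
Δv₁ = v_p − v_c1 = 20160 m/s.
= 20.16 km/s.

Δv ≈ 20.2 km/s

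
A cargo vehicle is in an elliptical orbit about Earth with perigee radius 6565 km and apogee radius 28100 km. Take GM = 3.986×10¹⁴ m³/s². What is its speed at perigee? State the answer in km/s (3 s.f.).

Semi-major axis a = (r_p + r_a)/2 = 17332 km = 1.733×10⁷ m.
Vis-viva: v² = μ(2/r − 1/a) = 3.986×10¹⁴ × (3.046×10⁻⁷ − 5.770×10⁻⁸) = 9.843×10⁷ m²/s².
v = 9921 m/s = 9.921 km/s.

v ≈ 9.92 km/s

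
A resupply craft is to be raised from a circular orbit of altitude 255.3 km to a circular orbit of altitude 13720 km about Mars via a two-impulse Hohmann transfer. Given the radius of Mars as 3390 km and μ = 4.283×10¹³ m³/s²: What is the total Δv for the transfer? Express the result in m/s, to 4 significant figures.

r₁ = 3390 + 255.3 = 3645.3 km = 3.6453×10⁶ m.
r₂ = 3390 + 13720 = 17110 km = 1.7110×10⁷ m.
Transfer ellipse a_t = (r₁ + r₂)/2 = 1.038×10⁷ m.
At r₁: circular v_c1 = √(μ/r₁) = 3428 m/s; transfer-periapsis v_p = √[μ(2/r₁ − 1/a_t)] = 4401 m/s.
Δv₁ = v_p − v_c1 = 973.6 m/s.
At r₂: circular v_c2 = √(μ/r₂) = 1582 m/s; transfer-apoapsis v_a = √[μ(2/r₂ − 1/a_t)] = 937.7 m/s.
Δv₂ = v_c2 − v_a = 644.5 m/s.
Total Δv = Δv₁ + Δv₂ = 1618 m/s.

Δv_total ≈ 1618 m/s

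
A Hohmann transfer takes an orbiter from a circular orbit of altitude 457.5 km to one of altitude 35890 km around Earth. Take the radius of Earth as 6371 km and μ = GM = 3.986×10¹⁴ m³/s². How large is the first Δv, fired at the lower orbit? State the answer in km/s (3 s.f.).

r₁ = 6371 + 457.5 = 6828.5 km = 6.8285×10⁶ m.
r₂ = 6371 + 35890 = 42261 km = 4.2261×10⁷ m.
Transfer ellipse a_t = (r₁ + r₂)/2 = 2.454×10⁷ m.
At r₁: circular v_c1 = √(μ/r₁) = 7640 m/s; transfer-perigee v_p = √[μ(2/r₁ − 1/a_t)] = 10030 m/s.
Δv₁ = v_p − v_c1 = 2385 m/s.
= 2.385 km/s.

Δv ≈ 2.39 km/s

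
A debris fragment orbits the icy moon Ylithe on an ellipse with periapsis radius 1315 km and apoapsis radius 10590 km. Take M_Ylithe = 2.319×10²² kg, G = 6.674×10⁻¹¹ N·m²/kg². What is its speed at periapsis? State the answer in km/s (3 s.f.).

v ≈ 1.45 km/s

μ = GM = 6.674×10⁻¹¹ × 2.319×10²² = 1.548×10¹² m³/s².
Semi-major axis a = (r_p + r_a)/2 = 5952.5 km = 5.952×10⁶ m.
Vis-viva: v² = μ(2/r − 1/a) = 1.548×10¹² × (1.521×10⁻⁶ − 1.680×10⁻⁷) = 2.094×10⁶ m²/s².
v = 1447 m/s = 1.447 km/s.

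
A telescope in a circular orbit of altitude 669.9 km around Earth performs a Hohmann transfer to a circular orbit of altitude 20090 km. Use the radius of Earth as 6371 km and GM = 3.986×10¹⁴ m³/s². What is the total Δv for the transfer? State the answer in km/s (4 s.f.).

r₁ = 6371 + 669.9 = 7040.9 km = 7.0409×10⁶ m.
r₂ = 6371 + 20090 = 26461 km = 2.6461×10⁷ m.
Transfer ellipse a_t = (r₁ + r₂)/2 = 1.675×10⁷ m.
At r₁: circular v_c1 = √(μ/r₁) = 7524 m/s; transfer-perigee v_p = √[μ(2/r₁ − 1/a_t)] = 9457 m/s.
Δv₁ = v_p − v_c1 = 1933 m/s.
At r₂: circular v_c2 = √(μ/r₂) = 3881 m/s; transfer-apogee v_a = √[μ(2/r₂ − 1/a_t)] = 2516 m/s.
Δv₂ = v_c2 − v_a = 1365 m/s.
Total Δv = Δv₁ + Δv₂ = 3297 m/s = 3.297 km/s.

Δv_total ≈ 3.297 km/s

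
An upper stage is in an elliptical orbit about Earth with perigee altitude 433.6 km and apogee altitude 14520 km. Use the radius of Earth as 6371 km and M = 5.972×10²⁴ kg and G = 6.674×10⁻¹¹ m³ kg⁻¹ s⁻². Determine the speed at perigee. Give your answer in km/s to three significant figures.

μ = GM = 6.674×10⁻¹¹ × 5.972×10²⁴ = 3.986×10¹⁴ m³/s².
r_p = 6371 + 433.6 = 6804.6 km = 6.8046×10⁶ m.
r_a = 6371 + 14520 = 20891 km = 2.0891×10⁷ m.
Semi-major axis a = (r_p + r_a)/2 = 13848 km = 1.385×10⁷ m.
Vis-viva: v² = μ(2/r − 1/a) = 3.986×10¹⁴ × (2.939×10⁻⁷ − 7.221×10⁻⁸) = 8.837×10⁷ m²/s².
v = 9400 m/s = 9.400 km/s.

v ≈ 9.40 km/s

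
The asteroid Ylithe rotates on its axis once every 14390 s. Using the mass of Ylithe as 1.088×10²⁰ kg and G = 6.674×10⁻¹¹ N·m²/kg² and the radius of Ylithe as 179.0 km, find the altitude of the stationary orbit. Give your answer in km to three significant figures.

μ = GM = 6.674×10⁻¹¹ × 1.088×10²⁰ = 7.261×10⁹ m³/s².
A synchronous orbit has period T, so by Kepler's third law a = (μT²/4π²)^(1/3).
μT²/4π² = 7.261×10⁹ × (1.439×10⁴)² / 39.48 = 3.809×10¹⁶ m³.
a = 3.365×10⁵ m = 336.45 km.
Altitude h = a − R = 336.45 − 179.0 = 157.45 km.

h_sync ≈ 157 km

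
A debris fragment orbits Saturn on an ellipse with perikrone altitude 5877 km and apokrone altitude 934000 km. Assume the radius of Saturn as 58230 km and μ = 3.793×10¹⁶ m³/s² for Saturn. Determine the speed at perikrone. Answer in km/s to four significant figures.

r_p = 58230 + 5877 = 64107 km = 6.4107×10⁷ m.
r_a = 58230 + 934000 = 992230 km = 9.9223×10⁸ m.
Semi-major axis a = (r_p + r_a)/2 = 5.2817×10⁵ km = 5.282×10⁸ m.
Vis-viva: v² = μ(2/r − 1/a) = 3.793×10¹⁶ × (3.120×10⁻⁸ − 1.893×10⁻⁹) = 1.112×10⁹ m²/s².
v = 33340 m/s = 33.34 km/s.

v ≈ 33.34 km/s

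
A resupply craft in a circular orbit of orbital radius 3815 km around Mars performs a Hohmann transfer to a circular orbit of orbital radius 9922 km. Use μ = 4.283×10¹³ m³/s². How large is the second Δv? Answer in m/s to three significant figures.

r₁ = 3815 km = 3.815×10⁶ m.
r₂ = 9922 km = 9.922×10⁶ m.
Transfer ellipse a_t = (r₁ + r₂)/2 = 6.868×10⁶ m.
At r₁: circular v_c1 = √(μ/r₁) = 3351 m/s; transfer-periapsis v_p = √[μ(2/r₁ − 1/a_t)] = 4027 m/s.
At r₂: circular v_c2 = √(μ/r₂) = 2078 m/s; transfer-apoapsis v_a = √[μ(2/r₂ − 1/a_t)] = 1548 m/s.
Δv₂ = v_c2 − v_a = 529.2 m/s.

Δv ≈ 529 m/s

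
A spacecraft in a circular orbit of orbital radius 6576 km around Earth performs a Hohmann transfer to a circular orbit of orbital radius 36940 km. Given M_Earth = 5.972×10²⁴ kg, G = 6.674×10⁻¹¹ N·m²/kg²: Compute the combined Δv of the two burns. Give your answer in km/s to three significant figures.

μ = GM = 6.674×10⁻¹¹ × 5.972×10²⁴ = 3.986×10¹⁴ m³/s².
r₁ = 6576 km = 6.576×10⁶ m.
r₂ = 36940 km = 3.694×10⁷ m.
Transfer ellipse a_t = (r₁ + r₂)/2 = 2.176×10⁷ m.
At r₁: circular v_c1 = √(μ/r₁) = 7785 m/s; transfer-perigee v_p = √[μ(2/r₁ − 1/a_t)] = 10140 m/s.
Δv₁ = v_p − v_c1 = 2359 m/s.
At r₂: circular v_c2 = √(μ/r₂) = 3285 m/s; transfer-apogee v_a = √[μ(2/r₂ − 1/a_t)] = 1806 m/s.
Δv₂ = v_c2 − v_a = 1479 m/s.
Total Δv = Δv₁ + Δv₂ = 3838 m/s = 3.838 km/s.

Δv_total ≈ 3.84 km/s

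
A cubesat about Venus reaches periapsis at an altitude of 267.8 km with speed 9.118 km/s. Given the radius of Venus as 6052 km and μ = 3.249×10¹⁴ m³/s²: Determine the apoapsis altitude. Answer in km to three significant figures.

apoapsis altitude ≈ 20600 km

r_p = 6052 + 267.8 = 6319.8 km = 6.320×10⁶ m.
Specific energy ε = v²/2 − μ/r = -9.841×10⁶ J/kg, so a = −μ/(2ε) = 1.651×10⁷ m.
The apsides satisfy r_p + r_a = 2a, so the apoapsis radius is 2a − r_p = 2.670×10⁷ m = 26695 km.
Apoapsis altitude = 26695 − 6052 = 20643 km.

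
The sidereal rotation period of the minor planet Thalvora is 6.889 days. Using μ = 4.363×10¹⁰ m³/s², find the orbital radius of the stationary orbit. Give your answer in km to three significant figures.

T = 6.889 days = 5.952×10⁵ s.
A synchronous orbit has period T, so by Kepler's third law a = (μT²/4π²)^(1/3).
μT²/4π² = 4.363×10¹⁰ × (5.952×10⁵)² / 39.48 = 3.915×10²⁰ m³.
a = 7.316×10⁶ m = 7315.7 km.

r_sync ≈ 7320 km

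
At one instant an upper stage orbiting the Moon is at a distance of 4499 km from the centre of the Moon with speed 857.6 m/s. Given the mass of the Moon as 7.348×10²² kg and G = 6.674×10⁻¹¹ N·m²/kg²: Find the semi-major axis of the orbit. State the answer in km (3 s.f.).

a ≈ 3390 km

μ = GM = 6.674×10⁻¹¹ × 7.348×10²² = 4.904×10¹² m³/s².
r = 4.499×10⁶ m.
Specific orbital energy ε = v²/2 − μ/r = (857.6)²/2 − 4.904×10¹²/4.499×10⁶ = -7.223×10⁵ J/kg.
Since ε = −μ/(2a), a = −μ/(2ε) = 3.395×10⁶ m = 3394.8 km.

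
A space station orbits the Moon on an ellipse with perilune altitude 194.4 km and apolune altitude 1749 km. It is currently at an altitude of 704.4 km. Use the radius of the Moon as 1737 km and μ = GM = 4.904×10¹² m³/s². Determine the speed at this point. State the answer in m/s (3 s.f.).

r_p = 1737 + 194.4 = 1931.4 km = 1.9314×10⁶ m.
r_a = 1737 + 1749 = 3486.0 km = 3.4860×10⁶ m.
r = 1737 + 704.4 = 2441.4 km = 2.441×10⁶ m.
Semi-major axis a = (r_p + r_a)/2 = 2708.7 km = 2.709×10⁶ m.
Vis-viva: v² = μ(2/r − 1/a) = 4.904×10¹² × (8.192×10⁻⁷ − 3.692×10⁻⁷) = 2.207×10⁶ m²/s².
v = 1486 m/s.

v ≈ 1490 m/s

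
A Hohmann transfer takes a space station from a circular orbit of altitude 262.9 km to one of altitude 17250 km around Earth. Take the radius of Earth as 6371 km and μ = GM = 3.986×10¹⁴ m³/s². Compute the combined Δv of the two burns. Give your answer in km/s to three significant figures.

r₁ = 6371 + 262.9 = 6633.9 km = 6.6339×10⁶ m.
r₂ = 6371 + 17250 = 23621 km = 2.3621×10⁷ m.
Transfer ellipse a_t = (r₁ + r₂)/2 = 1.513×10⁷ m.
At r₁: circular v_c1 = √(μ/r₁) = 7751 m/s; transfer-perigee v_p = √[μ(2/r₁ − 1/a_t)] = 9686 m/s.
Δv₁ = v_p − v_c1 = 1935 m/s.
At r₂: circular v_c2 = √(μ/r₂) = 4108 m/s; transfer-apogee v_a = √[μ(2/r₂ − 1/a_t)] = 2720 m/s.
Δv₂ = v_c2 − v_a = 1388 m/s.
Total Δv = Δv₁ + Δv₂ = 3322 m/s = 3.322 km/s.

Δv_total ≈ 3.32 km/s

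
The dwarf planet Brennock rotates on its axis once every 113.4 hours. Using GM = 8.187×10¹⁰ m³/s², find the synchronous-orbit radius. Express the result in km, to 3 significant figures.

r_sync ≈ 7020 km

T = 113.4 hours = 4.082×10⁵ s.
A synchronous orbit has period T, so by Kepler's third law a = (μT²/4π²)^(1/3).
μT²/4π² = 8.187×10¹⁰ × (4.082×10⁵)² / 39.48 = 3.456×10²⁰ m³.
a = 7.018×10⁶ m = 7017.8 km.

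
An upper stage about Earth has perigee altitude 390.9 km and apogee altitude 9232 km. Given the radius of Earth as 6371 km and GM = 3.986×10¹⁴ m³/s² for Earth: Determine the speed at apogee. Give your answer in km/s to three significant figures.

v ≈ 3.93 km/s

r_p = 6371 + 390.9 = 6761.9 km = 6.7619×10⁶ m.
r_a = 6371 + 9232 = 15603 km = 1.5603×10⁷ m.
Semi-major axis a = (r_p + r_a)/2 = 11182 km = 1.118×10⁷ m.
Vis-viva: v² = μ(2/r − 1/a) = 3.986×10¹⁴ × (1.282×10⁻⁷ − 8.943×10⁻⁸) = 1.545×10⁷ m²/s².
v = 3930 m/s = 3.930 km/s.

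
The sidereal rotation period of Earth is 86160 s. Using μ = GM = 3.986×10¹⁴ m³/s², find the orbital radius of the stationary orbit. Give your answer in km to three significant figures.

r_sync ≈ 42200 km

A synchronous orbit has period T, so by Kepler's third law a = (μT²/4π²)^(1/3).
μT²/4π² = 3.986×10¹⁴ × (8.616×10⁴)² / 39.48 = 7.495×10²² m³.
a = 4.216×10⁷ m = 42163 km.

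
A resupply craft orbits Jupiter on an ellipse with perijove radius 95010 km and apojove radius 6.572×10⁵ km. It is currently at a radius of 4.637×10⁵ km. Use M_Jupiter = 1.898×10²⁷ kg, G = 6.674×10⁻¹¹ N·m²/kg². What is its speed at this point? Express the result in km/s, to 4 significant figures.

μ = GM = 6.674×10⁻¹¹ × 1.898×10²⁷ = 1.267×10¹⁷ m³/s².
Semi-major axis a = (r_p + r_a)/2 = 3.7610×10⁵ km = 3.761×10⁸ m.
Vis-viva: v² = μ(2/r − 1/a) = 1.267×10¹⁷ × (4.313×10⁻⁹ − 2.659×10⁻⁹) = 2.096×10⁸ m²/s².
v = 14480 m/s = 14.48 km/s.

v ≈ 14.48 km/s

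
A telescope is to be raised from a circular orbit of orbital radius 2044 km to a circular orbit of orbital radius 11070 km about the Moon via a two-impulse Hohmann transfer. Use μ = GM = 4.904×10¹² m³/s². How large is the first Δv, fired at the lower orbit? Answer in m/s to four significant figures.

r₁ = 2044 km = 2.044×10⁶ m.
r₂ = 11070 km = 1.107×10⁷ m.
Transfer ellipse a_t = (r₁ + r₂)/2 = 6.557×10⁶ m.
At r₁: circular v_c1 = √(μ/r₁) = 1549 m/s; transfer-perilune v_p = √[μ(2/r₁ − 1/a_t)] = 2013 m/s.
Δv₁ = v_p − v_c1 = 463.7 m/s.

Δv ≈ 463.7 m/s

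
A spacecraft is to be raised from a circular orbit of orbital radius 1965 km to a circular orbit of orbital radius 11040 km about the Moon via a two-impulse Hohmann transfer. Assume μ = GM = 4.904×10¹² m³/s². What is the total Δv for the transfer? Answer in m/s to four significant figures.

Δv_total ≈ 778.8 m/s

r₁ = 1965 km = 1.965×10⁶ m.
r₂ = 11040 km = 1.104×10⁷ m.
Transfer ellipse a_t = (r₁ + r₂)/2 = 6.502×10⁶ m.
At r₁: circular v_c1 = √(μ/r₁) = 1580 m/s; transfer-perilune v_p = √[μ(2/r₁ − 1/a_t)] = 2058 m/s.
Δv₁ = v_p − v_c1 = 478.7 m/s.
At r₂: circular v_c2 = √(μ/r₂) = 666.5 m/s; transfer-apolune v_a = √[μ(2/r₂ − 1/a_t)] = 366.4 m/s.
Δv₂ = v_c2 − v_a = 300.1 m/s.
Total Δv = Δv₁ + Δv₂ = 778.8 m/s.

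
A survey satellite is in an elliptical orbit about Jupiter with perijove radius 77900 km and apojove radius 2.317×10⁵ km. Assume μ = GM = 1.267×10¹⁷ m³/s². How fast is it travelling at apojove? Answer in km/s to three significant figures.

v ≈ 16.6 km/s

Semi-major axis a = (r_p + r_a)/2 = 1.5480×10⁵ km = 1.548×10⁸ m.
Vis-viva: v² = μ(2/r − 1/a) = 1.267×10¹⁷ × (8.632×10⁻⁹ − 6.460×10⁻⁹) = 2.752×10⁸ m²/s².
v = 16590 m/s = 16.59 km/s.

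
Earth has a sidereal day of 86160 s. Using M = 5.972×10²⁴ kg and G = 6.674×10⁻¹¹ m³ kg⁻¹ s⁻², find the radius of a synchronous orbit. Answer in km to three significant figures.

r_sync ≈ 42200 km

μ = GM = 6.674×10⁻¹¹ × 5.972×10²⁴ = 3.986×10¹⁴ m³/s².
A synchronous orbit has period T, so by Kepler's third law a = (μT²/4π²)^(1/3).
μT²/4π² = 3.986×10¹⁴ × (8.616×10⁴)² / 39.48 = 7.495×10²² m³.
a = 4.216×10⁷ m = 42162 km.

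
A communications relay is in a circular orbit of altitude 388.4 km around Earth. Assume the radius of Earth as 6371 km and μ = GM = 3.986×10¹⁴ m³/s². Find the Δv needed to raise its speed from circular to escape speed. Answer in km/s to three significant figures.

Δv ≈ 3.18 km/s

r = 6371 + 388.4 = 6759.4 km = 6.7594×10⁶ m.
Circular speed v_c = √(μ/r) = 7679 m/s.
Escape speed v_esc = √(2μ/r) = √2 × v_c = 10860 m/s.
Δv = v_esc − v_c = 3181 m/s = 3.181 km/s.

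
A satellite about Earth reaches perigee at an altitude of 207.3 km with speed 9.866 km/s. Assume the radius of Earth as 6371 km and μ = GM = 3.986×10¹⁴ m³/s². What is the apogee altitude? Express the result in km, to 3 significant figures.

apogee altitude ≈ 20500 km

r_p = 6371 + 207.3 = 6578.3 km = 6.578×10⁶ m.
Specific energy ε = v²/2 − μ/r = -1.192×10⁷ J/kg, so a = −μ/(2ε) = 1.671×10⁷ m.
The apsides satisfy r_p + r_a = 2a, so the apogee radius is 2a − r_p = 2.685×10⁷ m = 26850 km.
Apogee altitude = 26850 − 6371 = 20479 km.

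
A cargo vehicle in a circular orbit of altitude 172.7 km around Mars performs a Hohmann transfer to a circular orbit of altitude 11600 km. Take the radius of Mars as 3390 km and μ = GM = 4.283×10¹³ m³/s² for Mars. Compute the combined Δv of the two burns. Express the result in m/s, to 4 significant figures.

Δv_total ≈ 1583 m/s

r₁ = 3390 + 172.7 = 3562.7 km = 3.5627×10⁶ m.
r₂ = 3390 + 11600 = 14990 km = 1.4990×10⁷ m.
Transfer ellipse a_t = (r₁ + r₂)/2 = 9.276×10⁶ m.
At r₁: circular v_c1 = √(μ/r₁) = 3467 m/s; transfer-periapsis v_p = √[μ(2/r₁ − 1/a_t)] = 4408 m/s.
Δv₁ = v_p − v_c1 = 940.3 m/s.
At r₂: circular v_c2 = √(μ/r₂) = 1690 m/s; transfer-apoapsis v_a = √[μ(2/r₂ − 1/a_t)] = 1048 m/s.
Δv₂ = v_c2 − v_a = 642.8 m/s.
Total Δv = Δv₁ + Δv₂ = 1583 m/s.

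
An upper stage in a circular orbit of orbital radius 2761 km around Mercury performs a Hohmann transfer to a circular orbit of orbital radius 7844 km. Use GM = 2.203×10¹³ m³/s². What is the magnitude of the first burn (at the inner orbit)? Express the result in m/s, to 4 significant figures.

r₁ = 2761 km = 2.761×10⁶ m.
r₂ = 7844 km = 7.844×10⁶ m.
Transfer ellipse a_t = (r₁ + r₂)/2 = 5.302×10⁶ m.
At r₁: circular v_c1 = √(μ/r₁) = 2825 m/s; transfer-periherm v_p = √[μ(2/r₁ − 1/a_t)] = 3436 m/s.
Δv₁ = v_p − v_c1 = 610.9 m/s.

Δv ≈ 610.9 m/s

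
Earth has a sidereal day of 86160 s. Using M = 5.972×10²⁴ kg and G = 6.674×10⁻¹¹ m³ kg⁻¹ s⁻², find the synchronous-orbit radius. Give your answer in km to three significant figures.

μ = GM = 6.674×10⁻¹¹ × 5.972×10²⁴ = 3.986×10¹⁴ m³/s².
A synchronous orbit has period T, so by Kepler's third law a = (μT²/4π²)^(1/3).
μT²/4π² = 3.986×10¹⁴ × (8.616×10⁴)² / 39.48 = 7.495×10²² m³.
a = 4.216×10⁷ m = 42162 km.

r_sync ≈ 42200 km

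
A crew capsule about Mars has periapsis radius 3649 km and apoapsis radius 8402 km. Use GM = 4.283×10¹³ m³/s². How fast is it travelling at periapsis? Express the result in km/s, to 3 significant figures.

Semi-major axis a = (r_p + r_a)/2 = 6025.5 km = 6.026×10⁶ m.
Vis-viva: v² = μ(2/r − 1/a) = 4.283×10¹³ × (5.481×10⁻⁷ − 1.660×10⁻⁷) = 1.637×10⁷ m²/s².
v = 4046 m/s = 4.046 km/s.

v ≈ 4.05 km/s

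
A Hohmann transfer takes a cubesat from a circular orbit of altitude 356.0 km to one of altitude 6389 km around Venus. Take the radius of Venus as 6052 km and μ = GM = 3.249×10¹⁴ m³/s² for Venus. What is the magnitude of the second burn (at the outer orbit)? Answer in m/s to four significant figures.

Δv ≈ 896.5 m/s

r₁ = 6052 + 356.0 = 6408.0 km = 6.4080×10⁶ m.
r₂ = 6052 + 6389 = 12441 km = 1.2441×10⁷ m.
Transfer ellipse a_t = (r₁ + r₂)/2 = 9.424×10⁶ m.
At r₁: circular v_c1 = √(μ/r₁) = 7121 m/s; transfer-periapsis v_p = √[μ(2/r₁ − 1/a_t)] = 8181 m/s.
At r₂: circular v_c2 = √(μ/r₂) = 5110 m/s; transfer-apoapsis v_a = √[μ(2/r₂ − 1/a_t)] = 4214 m/s.
Δv₂ = v_c2 − v_a = 896.5 m/s.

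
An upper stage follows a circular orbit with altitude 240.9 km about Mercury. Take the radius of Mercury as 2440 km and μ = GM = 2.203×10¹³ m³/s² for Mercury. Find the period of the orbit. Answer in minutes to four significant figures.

T ≈ 97.94 minutes

r = 2440 + 240.9 = 2680.9 km = 2.6809×10⁶ m.
Kepler's third law: T = 2π√(r³/μ) = 2π√((2.681×10⁶)³ / 2.203×10¹³).
r³/μ = 8.746×10⁵ s², so T = 2π × 9.352×10² = 5.876×10³ s.
Converting: 5.876×10³ s ÷ 60.00 = 97.94 minutes.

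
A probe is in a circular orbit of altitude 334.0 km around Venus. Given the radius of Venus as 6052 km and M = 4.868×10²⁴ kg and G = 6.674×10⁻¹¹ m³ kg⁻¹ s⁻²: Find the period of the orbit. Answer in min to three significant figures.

T ≈ 93.8 min

μ = GM = 6.674×10⁻¹¹ × 4.868×10²⁴ = 3.249×10¹⁴ m³/s².
r = 6052 + 334.0 = 6386.0 km = 6.3860×10⁶ m.
Kepler's third law: T = 2π√(r³/μ) = 2π√((6.386×10⁶)³ / 3.249×10¹⁴).
r³/μ = 8.016×10⁵ s², so T = 2π × 8.953×10² = 5.625×10³ s.
Converting: 5.625×10³ s ÷ 60.00 = 93.76 min.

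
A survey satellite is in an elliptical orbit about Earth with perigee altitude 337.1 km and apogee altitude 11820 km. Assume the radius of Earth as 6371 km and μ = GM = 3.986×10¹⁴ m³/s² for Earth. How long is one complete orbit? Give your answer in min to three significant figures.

T ≈ 230 min

r_p = 6371 + 337.1 = 6708.1 km = 6.7081×10⁶ m.
r_a = 6371 + 11820 = 18191 km = 1.8191×10⁷ m.
Semi-major axis a = (r_p + r_a)/2 = (6708.1 + 18191)/2 = 12450 km = 1.245×10⁷ m.
By Kepler's third law T = 2π√(a³/μ) = 2π × 2.200×10³ = 1.382×10⁴ s.
= 230.4 min.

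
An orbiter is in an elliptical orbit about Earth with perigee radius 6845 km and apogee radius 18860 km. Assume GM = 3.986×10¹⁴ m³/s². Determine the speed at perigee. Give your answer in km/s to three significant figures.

v ≈ 9.24 km/s

Semi-major axis a = (r_p + r_a)/2 = 12852 km = 1.285×10⁷ m.
Vis-viva: v² = μ(2/r − 1/a) = 3.986×10¹⁴ × (2.922×10⁻⁷ − 7.781×10⁻⁸) = 8.545×10⁷ m²/s².
v = 9244 m/s = 9.244 km/s.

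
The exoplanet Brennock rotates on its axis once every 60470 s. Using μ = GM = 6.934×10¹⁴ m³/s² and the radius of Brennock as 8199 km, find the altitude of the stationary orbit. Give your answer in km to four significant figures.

h_sync ≈ 31850 km

A synchronous orbit has period T, so by Kepler's third law a = (μT²/4π²)^(1/3).
μT²/4π² = 6.934×10¹⁴ × (6.047×10⁴)² / 39.48 = 6.422×10²² m³.
a = 4.005×10⁷ m = 40047 km.
Altitude h = a − R = 40047 − 8199 = 31848 km.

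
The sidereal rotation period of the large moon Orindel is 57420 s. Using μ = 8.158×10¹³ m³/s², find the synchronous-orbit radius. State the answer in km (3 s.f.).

r_sync ≈ 19000 km

A synchronous orbit has period T, so by Kepler's third law a = (μT²/4π²)^(1/3).
μT²/4π² = 8.158×10¹³ × (5.742×10⁴)² / 39.48 = 6.813×10²¹ m³.
a = 1.896×10⁷ m = 18958 km.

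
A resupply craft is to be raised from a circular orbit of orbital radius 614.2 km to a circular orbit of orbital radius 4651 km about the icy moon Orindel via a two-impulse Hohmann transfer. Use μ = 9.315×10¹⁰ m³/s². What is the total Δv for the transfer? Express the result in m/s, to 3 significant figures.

r₁ = 614.2 km = 6.142×10⁵ m.
r₂ = 4651 km = 4.651×10⁶ m.
Transfer ellipse a_t = (r₁ + r₂)/2 = 2.633×10⁶ m.
At r₁: circular v_c1 = √(μ/r₁) = 389.4 m/s; transfer-periapsis v_p = √[μ(2/r₁ − 1/a_t)] = 517.6 m/s.
Δv₁ = v_p − v_c1 = 128.2 m/s.
At r₂: circular v_c2 = √(μ/r₂) = 141.5 m/s; transfer-apoapsis v_a = √[μ(2/r₂ − 1/a_t)] = 68.36 m/s.
Δv₂ = v_c2 − v_a = 73.16 m/s.
Total Δv = Δv₁ + Δv₂ = 201.4 m/s.

Δv_total ≈ 201 m/s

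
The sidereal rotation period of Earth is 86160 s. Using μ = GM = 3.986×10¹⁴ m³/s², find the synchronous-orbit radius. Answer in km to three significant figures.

A synchronous orbit has period T, so by Kepler's third law a = (μT²/4π²)^(1/3).
μT²/4π² = 3.986×10¹⁴ × (8.616×10⁴)² / 39.48 = 7.495×10²² m³.
a = 4.216×10⁷ m = 42163 km.

r_sync ≈ 42200 km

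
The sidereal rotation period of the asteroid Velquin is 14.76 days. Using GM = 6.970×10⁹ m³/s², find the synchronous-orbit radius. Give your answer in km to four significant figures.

r_sync ≈ 6597 km

T = 14.76 days = 1.275×10⁶ s.
A synchronous orbit has period T, so by Kepler's third law a = (μT²/4π²)^(1/3).
μT²/4π² = 6.970×10⁹ × (1.275×10⁶)² / 39.48 = 2.871×10²⁰ m³.
a = 6.597×10⁶ m = 6597.2 km.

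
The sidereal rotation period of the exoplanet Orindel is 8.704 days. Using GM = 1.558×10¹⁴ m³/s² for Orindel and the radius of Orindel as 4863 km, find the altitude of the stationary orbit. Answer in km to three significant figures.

h_sync ≈ 1.26×10⁵ km

T = 8.704 days = 7.520×10⁵ s.
A synchronous orbit has period T, so by Kepler's third law a = (μT²/4π²)^(1/3).
μT²/4π² = 1.558×10¹⁴ × (7.520×10⁵)² / 39.48 = 2.232×10²⁴ m³.
a = 1.307×10⁸ m = 1.3068×10⁵ km.
Altitude h = a − R = 1.3068×10⁵ − 4863 = 1.2582×10⁵ km.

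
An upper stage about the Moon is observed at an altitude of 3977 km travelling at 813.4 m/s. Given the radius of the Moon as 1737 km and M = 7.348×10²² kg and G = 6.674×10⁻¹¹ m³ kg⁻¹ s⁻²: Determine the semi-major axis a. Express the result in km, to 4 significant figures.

μ = GM = 6.674×10⁻¹¹ × 7.348×10²² = 4.904×10¹² m³/s².
r = 1737 + 3977 = 5714.0 km = 5.714×10⁶ m.
Vis-viva rearranged: 1/a = 2/r − v²/μ = 3.500×10⁻⁷ − 1.349×10⁻⁷ = 2.151×10⁻⁷ m⁻¹.
a = 4.649×10⁶ m = 4648.9 km.

a ≈ 4649 km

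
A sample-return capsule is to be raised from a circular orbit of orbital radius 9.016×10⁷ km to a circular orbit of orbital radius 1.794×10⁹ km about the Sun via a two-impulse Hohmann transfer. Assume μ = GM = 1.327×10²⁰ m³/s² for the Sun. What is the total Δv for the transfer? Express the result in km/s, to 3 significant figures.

r₁ = 9.016×10⁷ km = 9.016×10¹⁰ m.
r₂ = 1.794×10⁹ km = 1.794×10¹² m.
Transfer ellipse a_t = (r₁ + r₂)/2 = 9.421×10¹¹ m.
At r₁: circular v_c1 = √(μ/r₁) = 38360 m/s; transfer-perihelion v_p = √[μ(2/r₁ − 1/a_t)] = 52940 m/s.
Δv₁ = v_p − v_c1 = 14580 m/s.
At r₂: circular v_c2 = √(μ/r₂) = 8601 m/s; transfer-aphelion v_a = √[μ(2/r₂ − 1/a_t)] = 2661 m/s.
Δv₂ = v_c2 − v_a = 5940 m/s.
Total Δv = Δv₁ + Δv₂ = 20520 m/s = 20.52 km/s.

Δv_total ≈ 20.5 km/s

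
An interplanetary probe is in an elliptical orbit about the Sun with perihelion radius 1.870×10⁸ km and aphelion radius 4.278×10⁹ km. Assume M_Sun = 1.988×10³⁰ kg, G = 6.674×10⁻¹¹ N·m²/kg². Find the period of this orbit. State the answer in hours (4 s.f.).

μ = GM = 6.674×10⁻¹¹ × 1.988×10³⁰ = 1.327×10²⁰ m³/s².
Semi-major axis a = (r_p + r_a)/2 = (1.8700×10⁸ + 4.2780×10⁹)/2 = 2.2325×10⁹ km = 2.232×10¹² m.
By Kepler's third law T = 2π√(a³/μ) = 2π × 2.896×10⁸ = 1.820×10⁹ s.
= 5.054×10⁵ hours.

T ≈ 505400 hours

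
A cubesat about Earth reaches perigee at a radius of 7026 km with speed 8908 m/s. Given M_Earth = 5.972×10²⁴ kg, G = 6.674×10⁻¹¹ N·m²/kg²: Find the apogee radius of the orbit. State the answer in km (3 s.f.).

apogee radius ≈ 16300 km

μ = GM = 6.674×10⁻¹¹ × 5.972×10²⁴ = 3.986×10¹⁴ m³/s².
r_p = 7.026×10⁶ m.
Specific energy ε = v²/2 − μ/r = -1.705×10⁷ J/kg, so a = −μ/(2ε) = 1.169×10⁷ m.
The apsides satisfy r_p + r_a = 2a, so the apogee radius is 2a − r_p = 1.635×10⁷ m = 16348 km.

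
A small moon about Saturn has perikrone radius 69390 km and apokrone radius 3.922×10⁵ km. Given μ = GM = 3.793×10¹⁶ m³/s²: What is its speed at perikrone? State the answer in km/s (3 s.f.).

v ≈ 30.5 km/s

Semi-major axis a = (r_p + r_a)/2 = 2.3080×10⁵ km = 2.308×10⁸ m.
Vis-viva: v² = μ(2/r − 1/a) = 3.793×10¹⁶ × (2.882×10⁻⁸ − 4.333×10⁻⁹) = 9.289×10⁸ m²/s².
v = 30480 m/s = 30.48 km/s.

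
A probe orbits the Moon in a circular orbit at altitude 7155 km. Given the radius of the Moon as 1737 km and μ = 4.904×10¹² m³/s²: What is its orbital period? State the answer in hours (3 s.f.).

T ≈ 20.9 hours

r = 1737 + 7155 = 8892.0 km = 8.8920×10⁶ m.
Kepler's third law: T = 2π√(r³/μ) = 2π√((8.892×10⁶)³ / 4.904×10¹²).
r³/μ = 1.434×10⁸ s², so T = 2π × 1.197×10⁴ = 7.523×10⁴ s.
Converting: 7.523×10⁴ s ÷ 3600 = 20.90 hours.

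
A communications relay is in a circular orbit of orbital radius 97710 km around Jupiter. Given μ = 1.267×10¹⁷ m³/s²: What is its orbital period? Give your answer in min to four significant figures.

T ≈ 284.2 min

r = 97710 km = 9.771×10⁷ m.
Kepler's third law: T = 2π√(r³/μ) = 2π√((9.771×10⁷)³ / 1.267×10¹⁷).
r³/μ = 7.363×10⁶ s², so T = 2π × 2.713×10³ = 1.705×10⁴ s.
Converting: 1.705×10⁴ s ÷ 60.00 = 284.2 min.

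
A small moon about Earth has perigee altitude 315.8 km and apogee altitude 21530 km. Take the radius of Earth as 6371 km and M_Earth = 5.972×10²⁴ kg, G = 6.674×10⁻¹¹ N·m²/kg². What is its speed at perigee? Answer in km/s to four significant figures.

v ≈ 9.806 km/s

μ = GM = 6.674×10⁻¹¹ × 5.972×10²⁴ = 3.986×10¹⁴ m³/s².
r_p = 6371 + 315.8 = 6686.8 km = 6.6868×10⁶ m.
r_a = 6371 + 21530 = 27901 km = 2.7901×10⁷ m.
Semi-major axis a = (r_p + r_a)/2 = 17294 km = 1.729×10⁷ m.
Vis-viva: v² = μ(2/r − 1/a) = 3.986×10¹⁴ × (2.991×10⁻⁷ − 5.782×10⁻⁸) = 9.616×10⁷ m²/s².
v = 9806 m/s = 9.806 km/s.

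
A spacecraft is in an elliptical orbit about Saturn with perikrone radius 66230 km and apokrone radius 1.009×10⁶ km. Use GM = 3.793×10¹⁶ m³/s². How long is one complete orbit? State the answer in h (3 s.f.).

Semi-major axis a = (r_p + r_a)/2 = (66230 + 1.0090×10⁶)/2 = 5.3762×10⁵ km = 5.376×10⁸ m.
By Kepler's third law T = 2π√(a³/μ) = 2π × 6.401×10⁴ = 4.022×10⁵ s.
= 111.7 h.

T ≈ 112 h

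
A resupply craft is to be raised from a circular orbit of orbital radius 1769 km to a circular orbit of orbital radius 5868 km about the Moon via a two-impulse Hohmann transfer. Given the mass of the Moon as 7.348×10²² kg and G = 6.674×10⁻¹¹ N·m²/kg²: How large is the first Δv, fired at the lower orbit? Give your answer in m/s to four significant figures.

Δv ≈ 399.0 m/s

μ = GM = 6.674×10⁻¹¹ × 7.348×10²² = 4.904×10¹² m³/s².
r₁ = 1769 km = 1.769×10⁶ m.
r₂ = 5868 km = 5.868×10⁶ m.
Transfer ellipse a_t = (r₁ + r₂)/2 = 3.818×10⁶ m.
At r₁: circular v_c1 = √(μ/r₁) = 1665 m/s; transfer-perilune v_p = √[μ(2/r₁ − 1/a_t)] = 2064 m/s.
Δv₁ = v_p − v_c1 = 399.0 m/s.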